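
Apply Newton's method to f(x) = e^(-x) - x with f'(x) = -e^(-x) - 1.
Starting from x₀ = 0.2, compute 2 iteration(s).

f(x) = e^(-x) - x
f'(x) = -e^(-x) - 1
x₀ = 0.2

Newton-Raphson formula: x_{n+1} = x_n - f(x_n)/f'(x_n)

Iteration 1:
  f(0.200000) = 0.618731
  f'(0.200000) = -1.818731
  x_1 = 0.200000 - 0.618731/(-1.818731) = 0.540199
Iteration 2:
  f(0.540199) = 0.042433
  f'(0.540199) = -1.582632
  x_2 = 0.540199 - 0.042433/(-1.582632) = 0.567011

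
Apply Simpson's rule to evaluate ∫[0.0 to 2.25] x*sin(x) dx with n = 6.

f(x) = x*sin(x)
a = 0.0, b = 2.25, n = 6
h = (b - a)/n = 0.375000

Simpson's rule: (h/3)[f(x₀) + 4f(x₁) + 2f(x₂) + ... + f(xₙ)]

x_0 = 0.0000, f(x_0) = 0.000000, coefficient = 1
x_1 = 0.3750, f(x_1) = 0.137352, coefficient = 4
x_2 = 0.7500, f(x_2) = 0.511229, coefficient = 2
x_3 = 1.1250, f(x_3) = 1.015051, coefficient = 4
x_4 = 1.5000, f(x_4) = 1.496242, coefficient = 2
x_5 = 1.8750, f(x_5) = 1.788911, coefficient = 4
x_6 = 2.2500, f(x_6) = 1.750665, coefficient = 1

I ≈ (0.375000/3) × 17.530864 = 2.191358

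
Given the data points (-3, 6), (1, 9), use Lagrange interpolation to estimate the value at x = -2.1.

Lagrange interpolation formula:
P(x) = Σ yᵢ × Lᵢ(x)
where Lᵢ(x) = Π_{j≠i} (x - xⱼ)/(xᵢ - xⱼ)

L_0(-2.1) = (-2.1 - 1)/(-3 - 1) = 0.775000
L_1(-2.1) = (-2.1 - (-3))/(1 - (-3)) = 0.225000

P(-2.1) = 6×L_0(-2.1) + 9×L_1(-2.1)
P(-2.1) = 6.675000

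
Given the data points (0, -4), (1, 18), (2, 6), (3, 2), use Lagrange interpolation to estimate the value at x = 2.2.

Lagrange interpolation formula:
P(x) = Σ yᵢ × Lᵢ(x)
where Lᵢ(x) = Π_{j≠i} (x - xⱼ)/(xᵢ - xⱼ)

L_0(2.2) = (2.2 - 1)/(0 - 1) × (2.2 - 2)/(0 - 2) × (2.2 - 3)/(0 - 3) = 0.032000
L_1(2.2) = (2.2 - 0)/(1 - 0) × (2.2 - 2)/(1 - 2) × (2.2 - 3)/(1 - 3) = -0.176000
L_2(2.2) = (2.2 - 0)/(2 - 0) × (2.2 - 1)/(2 - 1) × (2.2 - 3)/(2 - 3) = 1.056000
L_3(2.2) = (2.2 - 0)/(3 - 0) × (2.2 - 1)/(3 - 1) × (2.2 - 2)/(3 - 2) = 0.088000

P(2.2) = (-4)×L_0(2.2) + 18×L_1(2.2) + 6×L_2(2.2) + 2×L_3(2.2)
P(2.2) = 3.216000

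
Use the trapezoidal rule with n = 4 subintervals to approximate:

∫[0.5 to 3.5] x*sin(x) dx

f(x) = x*sin(x)
a = 0.5, b = 3.5, n = 4
h = (b - a)/n = 0.750000

Trapezoidal rule: (h/2)[f(x₀) + 2f(x₁) + 2f(x₂) + ... + f(xₙ)]

x_0 = 0.5000, f(x_0) = 0.239713, coefficient = 1
x_1 = 1.2500, f(x_1) = 1.186231, coefficient = 2
x_2 = 2.0000, f(x_2) = 1.818595, coefficient = 2
x_3 = 2.7500, f(x_3) = 1.049568, coefficient = 2
x_4 = 3.5000, f(x_4) = -1.227741, coefficient = 1

I ≈ (0.750000/2) × 7.120758 = 2.670284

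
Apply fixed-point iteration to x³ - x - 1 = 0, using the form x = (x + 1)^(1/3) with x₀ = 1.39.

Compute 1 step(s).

Equation: x³ - x - 1 = 0
Fixed-point form: x = (x + 1)^(1/3)
x₀ = 1.39

x_1 = g(1.390000) = 1.337004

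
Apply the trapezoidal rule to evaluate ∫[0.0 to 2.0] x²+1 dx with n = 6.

f(x) = x²+1
a = 0.0, b = 2.0, n = 6
h = (b - a)/n = 0.333333

Trapezoidal rule: (h/2)[f(x₀) + 2f(x₁) + 2f(x₂) + ... + f(xₙ)]

x_0 = 0.0000, f(x_0) = 1.000000, coefficient = 1
x_1 = 0.3333, f(x_1) = 1.111111, coefficient = 2
x_2 = 0.6667, f(x_2) = 1.444444, coefficient = 2
x_3 = 1.0000, f(x_3) = 2.000000, coefficient = 2
x_4 = 1.3333, f(x_4) = 2.777778, coefficient = 2
x_5 = 1.6667, f(x_5) = 3.777778, coefficient = 2
x_6 = 2.0000, f(x_6) = 5.000000, coefficient = 1

I ≈ (0.333333/2) × 28.222222 = 4.703704
Exact value: 4.666667
Error: 0.037037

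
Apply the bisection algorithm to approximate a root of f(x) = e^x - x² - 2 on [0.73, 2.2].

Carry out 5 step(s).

f(x) = e^x - x² - 2
Initial interval: [0.73, 2.2]

Iteration 1:
  c_1 = (0.730000 + 2.200000)/2 = 1.465000
  f(c_1) = f(1.465000) = 0.181318
  f(a) × f(c) < 0, new interval: [0.730000, 1.465000]
Iteration 2:
  c_2 = (0.730000 + 1.465000)/2 = 1.097500
  f(c_2) = f(1.097500) = -0.207841
  f(a) × f(c) ≥ 0, new interval: [1.097500, 1.465000]
Iteration 3:
  c_3 = (1.097500 + 1.465000)/2 = 1.281250
  f(c_3) = f(1.281250) = -0.040463
  f(a) × f(c) ≥ 0, new interval: [1.281250, 1.465000]
Iteration 4:
  c_4 = (1.281250 + 1.465000)/2 = 1.373125
  f(c_4) = f(1.373125) = 0.062196
  f(a) × f(c) < 0, new interval: [1.281250, 1.373125]
Iteration 5:
  c_5 = (1.281250 + 1.373125)/2 = 1.327187
  f(c_5) = f(1.327187) = 0.008997
  f(a) × f(c) < 0, new interval: [1.281250, 1.327187]

After 5 iteration(s), the approximation is c_5 = 1.327187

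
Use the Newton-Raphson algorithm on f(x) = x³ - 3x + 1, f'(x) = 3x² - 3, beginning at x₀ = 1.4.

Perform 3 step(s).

f(x) = x³ - 3x + 1
f'(x) = 3x² - 3
x₀ = 1.4

Newton-Raphson formula: x_{n+1} = x_n - f(x_n)/f'(x_n)

Iteration 1:
  f(1.400000) = -0.456000
  f'(1.400000) = 2.880000
  x_1 = 1.400000 - (-0.456000)/2.880000 = 1.558333
Iteration 2:
  f(1.558333) = 0.109261
  f'(1.558333) = 4.285208
  x_2 = 1.558333 - 0.109261/4.285208 = 1.532836
Iteration 3:
  f(1.532836) = 0.003023
  f'(1.532836) = 4.048759
  x_3 = 1.532836 - 0.003023/4.048759 = 1.532090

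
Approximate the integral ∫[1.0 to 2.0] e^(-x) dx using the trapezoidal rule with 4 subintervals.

f(x) = e^(-x)
a = 1.0, b = 2.0, n = 4
h = (b - a)/n = 0.250000

Trapezoidal rule: (h/2)[f(x₀) + 2f(x₁) + 2f(x₂) + ... + f(xₙ)]

x_0 = 1.0000, f(x_0) = 0.367879, coefficient = 1
x_1 = 1.2500, f(x_1) = 0.286505, coefficient = 2
x_2 = 1.5000, f(x_2) = 0.223130, coefficient = 2
x_3 = 1.7500, f(x_3) = 0.173774, coefficient = 2
x_4 = 2.0000, f(x_4) = 0.135335, coefficient = 1

I ≈ (0.250000/2) × 1.870033 = 0.233754
Exact value: 0.232544
Error: 0.001210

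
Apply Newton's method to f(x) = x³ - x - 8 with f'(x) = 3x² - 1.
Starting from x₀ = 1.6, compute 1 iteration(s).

f(x) = x³ - x - 8
f'(x) = 3x² - 1
x₀ = 1.6

Newton-Raphson formula: x_{n+1} = x_n - f(x_n)/f'(x_n)

Iteration 1:
  f(1.600000) = -5.504000
  f'(1.600000) = 6.680000
  x_1 = 1.600000 - (-5.504000)/6.680000 = 2.423952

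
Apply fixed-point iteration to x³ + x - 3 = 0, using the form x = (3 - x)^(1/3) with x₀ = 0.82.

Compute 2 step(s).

Equation: x³ + x - 3 = 0
Fixed-point form: x = (3 - x)^(1/3)
x₀ = 0.82

x_1 = g(0.820000) = 1.296638
x_2 = g(1.296638) = 1.194269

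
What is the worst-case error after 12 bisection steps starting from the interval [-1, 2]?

Bisection error bound: |error| ≤ (b-a)/2^n
|error| ≤ (2 - (-1))/2^12 = 3/2^12
|error| ≤ 0.0007324219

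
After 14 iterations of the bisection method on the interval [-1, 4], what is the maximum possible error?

Bisection error bound: |error| ≤ (b-a)/2^n
|error| ≤ (4 - (-1))/2^14 = 5/2^14
|error| ≤ 0.0003051758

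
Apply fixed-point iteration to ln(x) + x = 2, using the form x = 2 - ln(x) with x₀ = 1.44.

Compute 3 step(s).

Equation: ln(x) + x = 2
Fixed-point form: x = 2 - ln(x)
x₀ = 1.44

x_1 = g(1.440000) = 1.635357
x_2 = g(1.635357) = 1.508139
x_3 = g(1.508139) = 1.589124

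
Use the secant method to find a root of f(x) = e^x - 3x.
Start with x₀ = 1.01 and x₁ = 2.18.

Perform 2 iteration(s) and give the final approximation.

f(x) = e^x - 3x
x₀ = 1.01, x₁ = 2.18

Secant formula: x_{n+1} = x_n - f(x_n)(x_n - x_{n-1})/(f(x_n) - f(x_{n-1}))

Iteration 1:
  f(1.010000) = -0.284399
  f(2.180000) = 2.306306
  x_2 = 2.180000 - 2.306306×(2.180000 - 1.010000)/(2.306306 - (-0.284399))
       = 1.138439
Iteration 2:
  f(2.180000) = 2.306306
  f(1.138439) = -0.293426
  x_3 = 1.138439 - (-0.293426)×(1.138439 - 2.180000)/(-0.293426 - 2.306306)
       = 1.255997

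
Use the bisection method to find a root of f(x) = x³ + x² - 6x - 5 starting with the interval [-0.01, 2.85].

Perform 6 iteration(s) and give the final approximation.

f(x) = x³ + x² - 6x - 5
Initial interval: [-0.01, 2.85]

Iteration 1:
  c_1 = (-0.010000 + 2.850000)/2 = 1.420000
  f(c_1) = f(1.420000) = -8.640312
  f(a) × f(c) ≥ 0, new interval: [1.420000, 2.850000]
Iteration 2:
  c_2 = (1.420000 + 2.850000)/2 = 2.135000
  f(c_2) = f(2.135000) = -3.519965
  f(a) × f(c) ≥ 0, new interval: [2.135000, 2.850000]
Iteration 3:
  c_3 = (2.135000 + 2.850000)/2 = 2.492500
  f(c_3) = f(2.492500) = 1.742353
  f(a) × f(c) < 0, new interval: [2.135000, 2.492500]
Iteration 4:
  c_4 = (2.135000 + 2.492500)/2 = 2.313750
  f(c_4) = f(2.313750) = -1.142541
  f(a) × f(c) ≥ 0, new interval: [2.313750, 2.492500]
Iteration 5:
  c_5 = (2.313750 + 2.492500)/2 = 2.403125
  f(c_5) = f(2.403125) = 0.234330
  f(a) × f(c) < 0, new interval: [2.313750, 2.403125]
Iteration 6:
  c_6 = (2.313750 + 2.403125)/2 = 2.358437
  f(c_6) = f(2.358437) = -0.470232
  f(a) × f(c) ≥ 0, new interval: [2.358437, 2.403125]

After 6 iteration(s), the approximation is c_6 = 2.358437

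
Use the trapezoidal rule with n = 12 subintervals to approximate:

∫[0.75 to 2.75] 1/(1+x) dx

f(x) = 1/(1+x)
a = 0.75, b = 2.75, n = 12
h = (b - a)/n = 0.166667

Trapezoidal rule: (h/2)[f(x₀) + 2f(x₁) + 2f(x₂) + ... + f(xₙ)]

x_0 = 0.7500, f(x_0) = 0.571429, coefficient = 1
x_1 = 0.9167, f(x_1) = 0.521739, coefficient = 2
x_2 = 1.0833, f(x_2) = 0.480000, coefficient = 2
x_3 = 1.2500, f(x_3) = 0.444444, coefficient = 2
x_4 = 1.4167, f(x_4) = 0.413793, coefficient = 2
x_5 = 1.5833, f(x_5) = 0.387097, coefficient = 2
x_6 = 1.7500, f(x_6) = 0.363636, coefficient = 2
x_7 = 1.9167, f(x_7) = 0.342857, coefficient = 2
x_8 = 2.0833, f(x_8) = 0.324324, coefficient = 2
x_9 = 2.2500, f(x_9) = 0.307692, coefficient = 2
x_10 = 2.4167, f(x_10) = 0.292683, coefficient = 2
x_11 = 2.5833, f(x_11) = 0.279070, coefficient = 2
x_12 = 2.7500, f(x_12) = 0.266667, coefficient = 1

I ≈ (0.166667/2) × 9.152768 = 0.762731
Exact value: 0.762140
Error: 0.000591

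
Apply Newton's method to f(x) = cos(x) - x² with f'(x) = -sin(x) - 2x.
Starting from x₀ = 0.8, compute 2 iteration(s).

f(x) = cos(x) - x²
f'(x) = -sin(x) - 2x
x₀ = 0.8

Newton-Raphson formula: x_{n+1} = x_n - f(x_n)/f'(x_n)

Iteration 1:
  f(0.800000) = 0.056707
  f'(0.800000) = -2.317356
  x_1 = 0.800000 - 0.056707/(-2.317356) = 0.824470
Iteration 2:
  f(0.824470) = -0.000806
  f'(0.824470) = -2.383129
  x_2 = 0.824470 - (-0.000806)/(-2.383129) = 0.824132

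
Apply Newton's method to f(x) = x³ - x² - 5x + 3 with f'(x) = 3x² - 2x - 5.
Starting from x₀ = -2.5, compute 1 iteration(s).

f(x) = x³ - x² - 5x + 3
f'(x) = 3x² - 2x - 5
x₀ = -2.5

Newton-Raphson formula: x_{n+1} = x_n - f(x_n)/f'(x_n)

Iteration 1:
  f(-2.500000) = -6.375000
  f'(-2.500000) = 18.750000
  x_1 = -2.500000 - (-6.375000)/18.750000 = -2.160000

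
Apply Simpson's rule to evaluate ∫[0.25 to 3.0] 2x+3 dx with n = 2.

f(x) = 2x+3
a = 0.25, b = 3.0, n = 2
h = (b - a)/n = 1.375000

Simpson's rule: (h/3)[f(x₀) + 4f(x₁) + 2f(x₂) + ... + f(xₙ)]

x_0 = 0.2500, f(x_0) = 3.500000, coefficient = 1
x_1 = 1.6250, f(x_1) = 6.250000, coefficient = 4
x_2 = 3.0000, f(x_2) = 9.000000, coefficient = 1

I ≈ (1.375000/3) × 37.500000 = 17.187500
Exact value: 17.187500
Error: 0.000000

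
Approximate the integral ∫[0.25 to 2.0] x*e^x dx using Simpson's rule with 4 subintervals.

f(x) = x*e^x
a = 0.25, b = 2.0, n = 4
h = (b - a)/n = 0.437500

Simpson's rule: (h/3)[f(x₀) + 4f(x₁) + 2f(x₂) + ... + f(xₙ)]

x_0 = 0.2500, f(x_0) = 0.321006, coefficient = 1
x_1 = 0.6875, f(x_1) = 1.367257, coefficient = 4
x_2 = 1.1250, f(x_2) = 3.465244, coefficient = 2
x_3 = 1.5625, f(x_3) = 7.454271, coefficient = 4
x_4 = 2.0000, f(x_4) = 14.778112, coefficient = 1

I ≈ (0.437500/3) × 57.315717 = 8.358542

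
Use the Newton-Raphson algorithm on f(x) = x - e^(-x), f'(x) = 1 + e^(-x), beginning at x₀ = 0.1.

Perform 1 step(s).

f(x) = x - e^(-x)
f'(x) = 1 + e^(-x)
x₀ = 0.1

Newton-Raphson formula: x_{n+1} = x_n - f(x_n)/f'(x_n)

Iteration 1:
  f(0.100000) = -0.804837
  f'(0.100000) = 1.904837
  x_1 = 0.100000 - (-0.804837)/1.904837 = 0.522523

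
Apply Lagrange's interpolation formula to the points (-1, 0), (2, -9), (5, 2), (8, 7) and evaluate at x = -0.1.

Lagrange interpolation formula:
P(x) = Σ yᵢ × Lᵢ(x)
where Lᵢ(x) = Π_{j≠i} (x - xⱼ)/(xᵢ - xⱼ)

L_0(-0.1) = (-0.1 - 2)/(-1 - 2) × (-0.1 - 5)/(-1 - 5) × (-0.1 - 8)/(-1 - 8) = 0.535500
L_1(-0.1) = (-0.1 - (-1))/(2 - (-1)) × (-0.1 - 5)/(2 - 5) × (-0.1 - 8)/(2 - 8) = 0.688500
L_2(-0.1) = (-0.1 - (-1))/(5 - (-1)) × (-0.1 - 2)/(5 - 2) × (-0.1 - 8)/(5 - 8) = -0.283500
L_3(-0.1) = (-0.1 - (-1))/(8 - (-1)) × (-0.1 - 2)/(8 - 2) × (-0.1 - 5)/(8 - 5) = 0.059500

P(-0.1) = 0×L_0(-0.1) + (-9)×L_1(-0.1) + 2×L_2(-0.1) + 7×L_3(-0.1)
P(-0.1) = -6.347000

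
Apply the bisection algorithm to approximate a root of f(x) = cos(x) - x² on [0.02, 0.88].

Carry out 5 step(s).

f(x) = cos(x) - x²
Initial interval: [0.02, 0.88]

Iteration 1:
  c_1 = (0.020000 + 0.880000)/2 = 0.450000
  f(c_1) = f(0.450000) = 0.697947
  f(a) × f(c) ≥ 0, new interval: [0.450000, 0.880000]
Iteration 2:
  c_2 = (0.450000 + 0.880000)/2 = 0.665000
  f(c_2) = f(0.665000) = 0.344692
  f(a) × f(c) ≥ 0, new interval: [0.665000, 0.880000]
Iteration 3:
  c_3 = (0.665000 + 0.880000)/2 = 0.772500
  f(c_3) = f(0.772500) = 0.119412
  f(a) × f(c) ≥ 0, new interval: [0.772500, 0.880000]
Iteration 4:
  c_4 = (0.772500 + 0.880000)/2 = 0.826250
  f(c_4) = f(0.826250) = -0.005051
  f(a) × f(c) < 0, new interval: [0.772500, 0.826250]
Iteration 5:
  c_5 = (0.772500 + 0.826250)/2 = 0.799375
  f(c_5) = f(0.799375) = 0.058155
  f(a) × f(c) ≥ 0, new interval: [0.799375, 0.826250]

After 5 iteration(s), the approximation is c_5 = 0.799375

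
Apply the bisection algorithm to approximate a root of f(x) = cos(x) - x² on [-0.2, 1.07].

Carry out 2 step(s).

f(x) = cos(x) - x²
Initial interval: [-0.2, 1.07]

Iteration 1:
  c_1 = (-0.200000 + 1.070000)/2 = 0.435000
  f(c_1) = f(0.435000) = 0.717645
  f(a) × f(c) ≥ 0, new interval: [0.435000, 1.070000]
Iteration 2:
  c_2 = (0.435000 + 1.070000)/2 = 0.752500
  f(c_2) = f(0.752500) = 0.163726
  f(a) × f(c) ≥ 0, new interval: [0.752500, 1.070000]

After 2 iteration(s), the approximation is c_2 = 0.752500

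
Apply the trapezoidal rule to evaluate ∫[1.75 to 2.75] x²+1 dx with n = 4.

f(x) = x²+1
a = 1.75, b = 2.75, n = 4
h = (b - a)/n = 0.250000

Trapezoidal rule: (h/2)[f(x₀) + 2f(x₁) + 2f(x₂) + ... + f(xₙ)]

x_0 = 1.7500, f(x_0) = 4.062500, coefficient = 1
x_1 = 2.0000, f(x_1) = 5.000000, coefficient = 2
x_2 = 2.2500, f(x_2) = 6.062500, coefficient = 2
x_3 = 2.5000, f(x_3) = 7.250000, coefficient = 2
x_4 = 2.7500, f(x_4) = 8.562500, coefficient = 1

I ≈ (0.250000/2) × 49.250000 = 6.156250
Exact value: 6.145833
Error: 0.010417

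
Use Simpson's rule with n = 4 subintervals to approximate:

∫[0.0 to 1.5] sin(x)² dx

f(x) = sin(x)²
a = 0.0, b = 1.5, n = 4
h = (b - a)/n = 0.375000

Simpson's rule: (h/3)[f(x₀) + 4f(x₁) + 2f(x₂) + ... + f(xₙ)]

x_0 = 0.0000, f(x_0) = 0.000000, coefficient = 1
x_1 = 0.3750, f(x_1) = 0.134156, coefficient = 4
x_2 = 0.7500, f(x_2) = 0.464631, coefficient = 2
x_3 = 1.1250, f(x_3) = 0.814087, coefficient = 4
x_4 = 1.5000, f(x_4) = 0.994996, coefficient = 1

I ≈ (0.375000/3) × 5.717229 = 0.714654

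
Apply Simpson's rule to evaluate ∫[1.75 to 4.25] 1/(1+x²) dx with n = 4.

f(x) = 1/(1+x²)
a = 1.75, b = 4.25, n = 4
h = (b - a)/n = 0.625000

Simpson's rule: (h/3)[f(x₀) + 4f(x₁) + 2f(x₂) + ... + f(xₙ)]

x_0 = 1.7500, f(x_0) = 0.246154, coefficient = 1
x_1 = 2.3750, f(x_1) = 0.150588, coefficient = 4
x_2 = 3.0000, f(x_2) = 0.100000, coefficient = 2
x_3 = 3.6250, f(x_3) = 0.070718, coefficient = 4
x_4 = 4.2500, f(x_4) = 0.052459, coefficient = 1

I ≈ (0.625000/3) × 1.383839 = 0.288300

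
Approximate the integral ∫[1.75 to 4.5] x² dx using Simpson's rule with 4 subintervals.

f(x) = x²
a = 1.75, b = 4.5, n = 4
h = (b - a)/n = 0.687500

Simpson's rule: (h/3)[f(x₀) + 4f(x₁) + 2f(x₂) + ... + f(xₙ)]

x_0 = 1.7500, f(x_0) = 3.062500, coefficient = 1
x_1 = 2.4375, f(x_1) = 5.941406, coefficient = 4
x_2 = 3.1250, f(x_2) = 9.765625, coefficient = 2
x_3 = 3.8125, f(x_3) = 14.535156, coefficient = 4
x_4 = 4.5000, f(x_4) = 20.250000, coefficient = 1

I ≈ (0.687500/3) × 124.750000 = 28.588542
Exact value: 28.588542
Error: 0.000000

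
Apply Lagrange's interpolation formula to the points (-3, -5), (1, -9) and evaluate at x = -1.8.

Lagrange interpolation formula:
P(x) = Σ yᵢ × Lᵢ(x)
where Lᵢ(x) = Π_{j≠i} (x - xⱼ)/(xᵢ - xⱼ)

L_0(-1.8) = (-1.8 - 1)/(-3 - 1) = 0.700000
L_1(-1.8) = (-1.8 - (-3))/(1 - (-3)) = 0.300000

P(-1.8) = (-5)×L_0(-1.8) + (-9)×L_1(-1.8)
P(-1.8) = -6.200000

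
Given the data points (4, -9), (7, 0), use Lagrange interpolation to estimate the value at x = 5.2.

Lagrange interpolation formula:
P(x) = Σ yᵢ × Lᵢ(x)
where Lᵢ(x) = Π_{j≠i} (x - xⱼ)/(xᵢ - xⱼ)

L_0(5.2) = (5.2 - 7)/(4 - 7) = 0.600000
L_1(5.2) = (5.2 - 4)/(7 - 4) = 0.400000

P(5.2) = (-9)×L_0(5.2) + 0×L_1(5.2)
P(5.2) = -5.400000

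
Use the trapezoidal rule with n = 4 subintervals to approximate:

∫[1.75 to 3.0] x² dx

f(x) = x²
a = 1.75, b = 3.0, n = 4
h = (b - a)/n = 0.312500

Trapezoidal rule: (h/2)[f(x₀) + 2f(x₁) + 2f(x₂) + ... + f(xₙ)]

x_0 = 1.7500, f(x_0) = 3.062500, coefficient = 1
x_1 = 2.0625, f(x_1) = 4.253906, coefficient = 2
x_2 = 2.3750, f(x_2) = 5.640625, coefficient = 2
x_3 = 2.6875, f(x_3) = 7.222656, coefficient = 2
x_4 = 3.0000, f(x_4) = 9.000000, coefficient = 1

I ≈ (0.312500/2) × 46.296875 = 7.233887
Exact value: 7.213542
Error: 0.020345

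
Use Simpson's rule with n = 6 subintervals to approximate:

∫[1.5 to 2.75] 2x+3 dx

f(x) = 2x+3
a = 1.5, b = 2.75, n = 6
h = (b - a)/n = 0.208333

Simpson's rule: (h/3)[f(x₀) + 4f(x₁) + 2f(x₂) + ... + f(xₙ)]

x_0 = 1.5000, f(x_0) = 6.000000, coefficient = 1
x_1 = 1.7083, f(x_1) = 6.416667, coefficient = 4
x_2 = 1.9167, f(x_2) = 6.833333, coefficient = 2
x_3 = 2.1250, f(x_3) = 7.250000, coefficient = 4
x_4 = 2.3333, f(x_4) = 7.666667, coefficient = 2
x_5 = 2.5417, f(x_5) = 8.083333, coefficient = 4
x_6 = 2.7500, f(x_6) = 8.500000, coefficient = 1

I ≈ (0.208333/3) × 130.500000 = 9.062500
Exact value: 9.062500
Error: 0.000000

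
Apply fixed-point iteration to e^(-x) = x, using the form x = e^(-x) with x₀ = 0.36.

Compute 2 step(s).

Equation: e^(-x) = x
Fixed-point form: x = e^(-x)
x₀ = 0.36

x_1 = g(0.360000) = 0.697676
x_2 = g(0.697676) = 0.497741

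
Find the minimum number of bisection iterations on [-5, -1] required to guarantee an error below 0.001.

We need (b-a)/2^n ≤ 0.001
(-1 - (-5))/2^n ≤ 0.001
4/2^n ≤ 0.001
2^n ≥ 4000
n ≥ log₂(4000) = 11.97
n ≥ 12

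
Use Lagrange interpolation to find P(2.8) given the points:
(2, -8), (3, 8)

Lagrange interpolation formula:
P(x) = Σ yᵢ × Lᵢ(x)
where Lᵢ(x) = Π_{j≠i} (x - xⱼ)/(xᵢ - xⱼ)

L_0(2.8) = (2.8 - 3)/(2 - 3) = 0.200000
L_1(2.8) = (2.8 - 2)/(3 - 2) = 0.800000

P(2.8) = (-8)×L_0(2.8) + 8×L_1(2.8)
P(2.8) = 4.800000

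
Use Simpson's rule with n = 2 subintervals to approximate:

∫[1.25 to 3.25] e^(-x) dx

f(x) = e^(-x)
a = 1.25, b = 3.25, n = 2
h = (b - a)/n = 1.000000

Simpson's rule: (h/3)[f(x₀) + 4f(x₁) + 2f(x₂) + ... + f(xₙ)]

x_0 = 1.2500, f(x_0) = 0.286505, coefficient = 1
x_1 = 2.2500, f(x_1) = 0.105399, coefficient = 4
x_2 = 3.2500, f(x_2) = 0.038774, coefficient = 1

I ≈ (1.000000/3) × 0.746876 = 0.248959
Exact value: 0.247731
Error: 0.001228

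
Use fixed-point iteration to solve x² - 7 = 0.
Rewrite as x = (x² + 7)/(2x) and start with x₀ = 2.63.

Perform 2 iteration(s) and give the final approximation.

Equation: x² - 7 = 0
Fixed-point form: x = (x² + 7)/(2x)
x₀ = 2.63

x_1 = g(2.630000) = 2.645798
x_2 = g(2.645798) = 2.645751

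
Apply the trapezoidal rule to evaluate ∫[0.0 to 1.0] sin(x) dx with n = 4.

f(x) = sin(x)
a = 0.0, b = 1.0, n = 4
h = (b - a)/n = 0.250000

Trapezoidal rule: (h/2)[f(x₀) + 2f(x₁) + 2f(x₂) + ... + f(xₙ)]

x_0 = 0.0000, f(x_0) = 0.000000, coefficient = 1
x_1 = 0.2500, f(x_1) = 0.247404, coefficient = 2
x_2 = 0.5000, f(x_2) = 0.479426, coefficient = 2
x_3 = 0.7500, f(x_3) = 0.681639, coefficient = 2
x_4 = 1.0000, f(x_4) = 0.841471, coefficient = 1

I ≈ (0.250000/2) × 3.658408 = 0.457301
Exact value: 0.459698
Error: 0.002397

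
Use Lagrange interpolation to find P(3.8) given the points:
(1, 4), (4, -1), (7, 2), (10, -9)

Lagrange interpolation formula:
P(x) = Σ yᵢ × Lᵢ(x)
where Lᵢ(x) = Π_{j≠i} (x - xⱼ)/(xᵢ - xⱼ)

L_0(3.8) = (3.8 - 4)/(1 - 4) × (3.8 - 7)/(1 - 7) × (3.8 - 10)/(1 - 10) = 0.024494
L_1(3.8) = (3.8 - 1)/(4 - 1) × (3.8 - 7)/(4 - 7) × (3.8 - 10)/(4 - 10) = 1.028741
L_2(3.8) = (3.8 - 1)/(7 - 1) × (3.8 - 4)/(7 - 4) × (3.8 - 10)/(7 - 10) = -0.064296
L_3(3.8) = (3.8 - 1)/(10 - 1) × (3.8 - 4)/(10 - 4) × (3.8 - 7)/(10 - 7) = 0.011062

P(3.8) = 4×L_0(3.8) + (-1)×L_1(3.8) + 2×L_2(3.8) + (-9)×L_3(3.8)
P(3.8) = -1.158914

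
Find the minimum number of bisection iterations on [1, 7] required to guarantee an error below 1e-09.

We need (b-a)/2^n ≤ 1e-09
(7 - 1)/2^n ≤ 1e-09
6/2^n ≤ 1e-09
2^n ≥ 6000000000
n ≥ log₂(6000000000) = 32.48
n ≥ 33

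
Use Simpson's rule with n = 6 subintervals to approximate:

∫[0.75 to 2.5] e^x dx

f(x) = e^x
a = 0.75, b = 2.5, n = 6
h = (b - a)/n = 0.291667

Simpson's rule: (h/3)[f(x₀) + 4f(x₁) + 2f(x₂) + ... + f(xₙ)]

x_0 = 0.7500, f(x_0) = 2.117000, coefficient = 1
x_1 = 1.0417, f(x_1) = 2.833936, coefficient = 4
x_2 = 1.3333, f(x_2) = 3.793668, coefficient = 2
x_3 = 1.6250, f(x_3) = 5.078419, coefficient = 4
x_4 = 1.9167, f(x_4) = 6.798260, coefficient = 2
x_5 = 2.2083, f(x_5) = 9.100536, coefficient = 4
x_6 = 2.5000, f(x_6) = 12.182494, coefficient = 1

I ≈ (0.291667/3) × 103.534915 = 10.065895
Exact value: 10.065494
Error: 0.000401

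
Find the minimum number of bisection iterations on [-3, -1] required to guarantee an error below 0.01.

We need (b-a)/2^n ≤ 0.01
(-1 - (-3))/2^n ≤ 0.01
2/2^n ≤ 0.01
2^n ≥ 200
n ≥ log₂(200) = 7.64
n ≥ 8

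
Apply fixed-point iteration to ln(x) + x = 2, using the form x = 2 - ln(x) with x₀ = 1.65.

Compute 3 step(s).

Equation: ln(x) + x = 2
Fixed-point form: x = 2 - ln(x)
x₀ = 1.65

x_1 = g(1.650000) = 1.499225
x_2 = g(1.499225) = 1.595052
x_3 = g(1.595052) = 1.533094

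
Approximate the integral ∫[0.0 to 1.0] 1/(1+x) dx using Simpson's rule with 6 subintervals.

f(x) = 1/(1+x)
a = 0.0, b = 1.0, n = 6
h = (b - a)/n = 0.166667

Simpson's rule: (h/3)[f(x₀) + 4f(x₁) + 2f(x₂) + ... + f(xₙ)]

x_0 = 0.0000, f(x_0) = 1.000000, coefficient = 1
x_1 = 0.1667, f(x_1) = 0.857143, coefficient = 4
x_2 = 0.3333, f(x_2) = 0.750000, coefficient = 2
x_3 = 0.5000, f(x_3) = 0.666667, coefficient = 4
x_4 = 0.6667, f(x_4) = 0.600000, coefficient = 2
x_5 = 0.8333, f(x_5) = 0.545455, coefficient = 4
x_6 = 1.0000, f(x_6) = 0.500000, coefficient = 1

I ≈ (0.166667/3) × 12.477056 = 0.693170
Exact value: 0.693147
Error: 0.000023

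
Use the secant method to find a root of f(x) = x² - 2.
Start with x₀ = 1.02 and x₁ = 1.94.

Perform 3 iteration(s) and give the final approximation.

f(x) = x² - 2
x₀ = 1.02, x₁ = 1.94

Secant formula: x_{n+1} = x_n - f(x_n)(x_n - x_{n-1})/(f(x_n) - f(x_{n-1}))

Iteration 1:
  f(1.020000) = -0.959600
  f(1.940000) = 1.763600
  x_2 = 1.940000 - 1.763600×(1.940000 - 1.020000)/(1.763600 - (-0.959600))
       = 1.344189
Iteration 2:
  f(1.940000) = 1.763600
  f(1.344189) = -0.193155
  x_3 = 1.344189 - (-0.193155)×(1.344189 - 1.940000)/(-0.193155 - 1.763600)
       = 1.403003
Iteration 3:
  f(1.344189) = -0.193155
  f(1.403003) = -0.031583
  x_4 = 1.403003 - (-0.031583)×(1.403003 - 1.344189)/(-0.031583 - (-0.193155))
       = 1.414499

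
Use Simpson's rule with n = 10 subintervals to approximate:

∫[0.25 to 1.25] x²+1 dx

f(x) = x²+1
a = 0.25, b = 1.25, n = 10
h = (b - a)/n = 0.100000

Simpson's rule: (h/3)[f(x₀) + 4f(x₁) + 2f(x₂) + ... + f(xₙ)]

x_0 = 0.2500, f(x_0) = 1.062500, coefficient = 1
x_1 = 0.3500, f(x_1) = 1.122500, coefficient = 4
x_2 = 0.4500, f(x_2) = 1.202500, coefficient = 2
x_3 = 0.5500, f(x_3) = 1.302500, coefficient = 4
x_4 = 0.6500, f(x_4) = 1.422500, coefficient = 2
x_5 = 0.7500, f(x_5) = 1.562500, coefficient = 4
x_6 = 0.8500, f(x_6) = 1.722500, coefficient = 2
x_7 = 0.9500, f(x_7) = 1.902500, coefficient = 4
x_8 = 1.0500, f(x_8) = 2.102500, coefficient = 2
x_9 = 1.1500, f(x_9) = 2.322500, coefficient = 4
x_10 = 1.2500, f(x_10) = 2.562500, coefficient = 1

I ≈ (0.100000/3) × 49.375000 = 1.645833
Exact value: 1.645833
Error: 0.000000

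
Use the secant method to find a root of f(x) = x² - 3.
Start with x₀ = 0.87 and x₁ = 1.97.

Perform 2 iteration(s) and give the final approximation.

f(x) = x² - 3
x₀ = 0.87, x₁ = 1.97

Secant formula: x_{n+1} = x_n - f(x_n)(x_n - x_{n-1})/(f(x_n) - f(x_{n-1}))

Iteration 1:
  f(0.870000) = -2.243100
  f(1.970000) = 0.880900
  x_2 = 1.970000 - 0.880900×(1.970000 - 0.870000)/(0.880900 - (-2.243100))
       = 1.659824
Iteration 2:
  f(1.970000) = 0.880900
  f(1.659824) = -0.244984
  x_3 = 1.659824 - (-0.244984)×(1.659824 - 1.970000)/(-0.244984 - 0.880900)
       = 1.727316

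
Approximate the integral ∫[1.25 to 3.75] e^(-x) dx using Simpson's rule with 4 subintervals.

f(x) = e^(-x)
a = 1.25, b = 3.75, n = 4
h = (b - a)/n = 0.625000

Simpson's rule: (h/3)[f(x₀) + 4f(x₁) + 2f(x₂) + ... + f(xₙ)]

x_0 = 1.2500, f(x_0) = 0.286505, coefficient = 1
x_1 = 1.8750, f(x_1) = 0.153355, coefficient = 4
x_2 = 2.5000, f(x_2) = 0.082085, coefficient = 2
x_3 = 3.1250, f(x_3) = 0.043937, coefficient = 4
x_4 = 3.7500, f(x_4) = 0.023518, coefficient = 1

I ≈ (0.625000/3) × 1.263360 = 0.263200
Exact value: 0.262987
Error: 0.000213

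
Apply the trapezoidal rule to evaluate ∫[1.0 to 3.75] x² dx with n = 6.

f(x) = x²
a = 1.0, b = 3.75, n = 6
h = (b - a)/n = 0.458333

Trapezoidal rule: (h/2)[f(x₀) + 2f(x₁) + 2f(x₂) + ... + f(xₙ)]

x_0 = 1.0000, f(x_0) = 1.000000, coefficient = 1
x_1 = 1.4583, f(x_1) = 2.126736, coefficient = 2
x_2 = 1.9167, f(x_2) = 3.673611, coefficient = 2
x_3 = 2.3750, f(x_3) = 5.640625, coefficient = 2
x_4 = 2.8333, f(x_4) = 8.027778, coefficient = 2
x_5 = 3.2917, f(x_5) = 10.835069, coefficient = 2
x_6 = 3.7500, f(x_6) = 14.062500, coefficient = 1

I ≈ (0.458333/2) × 75.670139 = 17.341073
Exact value: 17.244792
Error: 0.096282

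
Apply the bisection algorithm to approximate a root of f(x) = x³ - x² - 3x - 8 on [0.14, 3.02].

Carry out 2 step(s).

f(x) = x³ - x² - 3x - 8
Initial interval: [0.14, 3.02]

Iteration 1:
  c_1 = (0.140000 + 3.020000)/2 = 1.580000
  f(c_1) = f(1.580000) = -11.292088
  f(a) × f(c) ≥ 0, new interval: [1.580000, 3.020000]
Iteration 2:
  c_2 = (1.580000 + 3.020000)/2 = 2.300000
  f(c_2) = f(2.300000) = -8.023000
  f(a) × f(c) ≥ 0, new interval: [2.300000, 3.020000]

After 2 iteration(s), the approximation is c_2 = 2.300000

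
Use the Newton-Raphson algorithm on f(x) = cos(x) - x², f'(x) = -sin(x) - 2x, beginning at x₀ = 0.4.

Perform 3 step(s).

f(x) = cos(x) - x²
f'(x) = -sin(x) - 2x
x₀ = 0.4

Newton-Raphson formula: x_{n+1} = x_n - f(x_n)/f'(x_n)

Iteration 1:
  f(0.400000) = 0.761061
  f'(0.400000) = -1.189418
  x_1 = 0.400000 - 0.761061/(-1.189418) = 1.039860
Iteration 2:
  f(1.039860) = -0.574967
  f'(1.039860) = -2.942053
  x_2 = 1.039860 - (-0.574967)/(-2.942053) = 0.844429
Iteration 3:
  f(0.844429) = -0.048902
  f'(0.844429) = -2.436450
  x_3 = 0.844429 - (-0.048902)/(-2.436450) = 0.824358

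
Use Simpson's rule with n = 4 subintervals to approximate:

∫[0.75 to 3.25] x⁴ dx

f(x) = x⁴
a = 0.75, b = 3.25, n = 4
h = (b - a)/n = 0.625000

Simpson's rule: (h/3)[f(x₀) + 4f(x₁) + 2f(x₂) + ... + f(xₙ)]

x_0 = 0.7500, f(x_0) = 0.316406, coefficient = 1
x_1 = 1.3750, f(x_1) = 3.574463, coefficient = 4
x_2 = 2.0000, f(x_2) = 16.000000, coefficient = 2
x_3 = 2.6250, f(x_3) = 47.480713, coefficient = 4
x_4 = 3.2500, f(x_4) = 111.566406, coefficient = 1

I ≈ (0.625000/3) × 348.103516 = 72.521566
Exact value: 72.470703
Error: 0.050863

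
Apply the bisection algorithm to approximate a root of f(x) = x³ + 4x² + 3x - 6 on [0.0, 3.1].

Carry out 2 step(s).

f(x) = x³ + 4x² + 3x - 6
Initial interval: [0.0, 3.1]

Iteration 1:
  c_1 = (0.000000 + 3.100000)/2 = 1.550000
  f(c_1) = f(1.550000) = 11.983875
  f(a) × f(c) < 0, new interval: [0.000000, 1.550000]
Iteration 2:
  c_2 = (0.000000 + 1.550000)/2 = 0.775000
  f(c_2) = f(0.775000) = -0.807016
  f(a) × f(c) ≥ 0, new interval: [0.775000, 1.550000]

After 2 iteration(s), the approximation is c_2 = 0.775000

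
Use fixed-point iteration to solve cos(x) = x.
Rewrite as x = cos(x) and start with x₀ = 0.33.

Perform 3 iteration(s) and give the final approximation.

Equation: cos(x) = x
Fixed-point form: x = cos(x)
x₀ = 0.33

x_1 = g(0.330000) = 0.946042
x_2 = g(0.946042) = 0.584898
x_3 = g(0.584898) = 0.833769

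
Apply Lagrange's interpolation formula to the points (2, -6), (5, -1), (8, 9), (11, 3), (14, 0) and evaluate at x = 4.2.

Lagrange interpolation formula:
P(x) = Σ yᵢ × Lᵢ(x)
where Lᵢ(x) = Π_{j≠i} (x - xⱼ)/(xᵢ - xⱼ)

L_0(4.2) = (4.2 - 5)/(2 - 5) × (4.2 - 8)/(2 - 8) × (4.2 - 11)/(2 - 11) × (4.2 - 14)/(2 - 14) = 0.104211
L_1(4.2) = (4.2 - 2)/(5 - 2) × (4.2 - 8)/(5 - 8) × (4.2 - 11)/(5 - 11) × (4.2 - 14)/(5 - 14) = 1.146318
L_2(4.2) = (4.2 - 2)/(8 - 2) × (4.2 - 5)/(8 - 5) × (4.2 - 11)/(8 - 11) × (4.2 - 14)/(8 - 14) = -0.361995
L_3(4.2) = (4.2 - 2)/(11 - 2) × (4.2 - 5)/(11 - 5) × (4.2 - 8)/(11 - 8) × (4.2 - 14)/(11 - 14) = 0.134861
L_4(4.2) = (4.2 - 2)/(14 - 2) × (4.2 - 5)/(14 - 5) × (4.2 - 8)/(14 - 8) × (4.2 - 11)/(14 - 11) = -0.023394

P(4.2) = (-6)×L_0(4.2) + (-1)×L_1(4.2) + 9×L_2(4.2) + 3×L_3(4.2) + 0×L_4(4.2)
P(4.2) = -4.624955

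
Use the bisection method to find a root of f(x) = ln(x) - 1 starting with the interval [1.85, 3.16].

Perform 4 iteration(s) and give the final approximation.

f(x) = ln(x) - 1
Initial interval: [1.85, 3.16]

Iteration 1:
  c_1 = (1.850000 + 3.160000)/2 = 2.505000
  f(c_1) = f(2.505000) = -0.081711
  f(a) × f(c) ≥ 0, new interval: [2.505000, 3.160000]
Iteration 2:
  c_2 = (2.505000 + 3.160000)/2 = 2.832500
  f(c_2) = f(2.832500) = 0.041160
  f(a) × f(c) < 0, new interval: [2.505000, 2.832500]
Iteration 3:
  c_3 = (2.505000 + 2.832500)/2 = 2.668750
  f(c_3) = f(2.668750) = -0.018390
  f(a) × f(c) ≥ 0, new interval: [2.668750, 2.832500]
Iteration 4:
  c_4 = (2.668750 + 2.832500)/2 = 2.750625
  f(c_4) = f(2.750625) = 0.011828
  f(a) × f(c) < 0, new interval: [2.668750, 2.750625]

After 4 iteration(s), the approximation is c_4 = 2.750625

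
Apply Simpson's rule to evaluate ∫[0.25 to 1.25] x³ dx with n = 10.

f(x) = x³
a = 0.25, b = 1.25, n = 10
h = (b - a)/n = 0.100000

Simpson's rule: (h/3)[f(x₀) + 4f(x₁) + 2f(x₂) + ... + f(xₙ)]

x_0 = 0.2500, f(x_0) = 0.015625, coefficient = 1
x_1 = 0.3500, f(x_1) = 0.042875, coefficient = 4
x_2 = 0.4500, f(x_2) = 0.091125, coefficient = 2
x_3 = 0.5500, f(x_3) = 0.166375, coefficient = 4
x_4 = 0.6500, f(x_4) = 0.274625, coefficient = 2
x_5 = 0.7500, f(x_5) = 0.421875, coefficient = 4
x_6 = 0.8500, f(x_6) = 0.614125, coefficient = 2
x_7 = 0.9500, f(x_7) = 0.857375, coefficient = 4
x_8 = 1.0500, f(x_8) = 1.157625, coefficient = 2
x_9 = 1.1500, f(x_9) = 1.520875, coefficient = 4
x_10 = 1.2500, f(x_10) = 1.953125, coefficient = 1

I ≈ (0.100000/3) × 18.281250 = 0.609375
Exact value: 0.609375
Error: 0.000000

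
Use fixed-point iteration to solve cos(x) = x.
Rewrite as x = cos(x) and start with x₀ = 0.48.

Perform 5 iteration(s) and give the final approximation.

Equation: cos(x) = x
Fixed-point form: x = cos(x)
x₀ = 0.48

x_1 = g(0.480000) = 0.886995
x_2 = g(0.886995) = 0.631744
x_3 = g(0.631744) = 0.806999
x_4 = g(0.806999) = 0.691669
x_5 = g(0.691669) = 0.770182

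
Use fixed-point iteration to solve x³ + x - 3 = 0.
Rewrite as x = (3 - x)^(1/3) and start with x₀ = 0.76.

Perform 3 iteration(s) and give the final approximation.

Equation: x³ + x - 3 = 0
Fixed-point form: x = (3 - x)^(1/3)
x₀ = 0.76

x_1 = g(0.760000) = 1.308427
x_2 = g(1.308427) = 1.191508
x_3 = g(1.191508) = 1.218350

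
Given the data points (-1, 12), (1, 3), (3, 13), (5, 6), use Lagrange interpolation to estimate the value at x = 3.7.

Lagrange interpolation formula:
P(x) = Σ yᵢ × Lᵢ(x)
where Lᵢ(x) = Π_{j≠i} (x - xⱼ)/(xᵢ - xⱼ)

L_0(3.7) = (3.7 - 1)/(-1 - 1) × (3.7 - 3)/(-1 - 3) × (3.7 - 5)/(-1 - 5) = 0.051188
L_1(3.7) = (3.7 - (-1))/(1 - (-1)) × (3.7 - 3)/(1 - 3) × (3.7 - 5)/(1 - 5) = -0.267313
L_2(3.7) = (3.7 - (-1))/(3 - (-1)) × (3.7 - 1)/(3 - 1) × (3.7 - 5)/(3 - 5) = 1.031062
L_3(3.7) = (3.7 - (-1))/(5 - (-1)) × (3.7 - 1)/(5 - 1) × (3.7 - 3)/(5 - 3) = 0.185063

P(3.7) = 12×L_0(3.7) + 3×L_1(3.7) + 13×L_2(3.7) + 6×L_3(3.7)
P(3.7) = 14.326500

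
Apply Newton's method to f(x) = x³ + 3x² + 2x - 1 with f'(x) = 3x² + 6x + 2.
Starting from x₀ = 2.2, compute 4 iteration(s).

f(x) = x³ + 3x² + 2x - 1
f'(x) = 3x² + 6x + 2
x₀ = 2.2

Newton-Raphson formula: x_{n+1} = x_n - f(x_n)/f'(x_n)

Iteration 1:
  f(2.200000) = 28.568000
  f'(2.200000) = 29.720000
  x_1 = 2.200000 - 28.568000/29.720000 = 1.238762
Iteration 2:
  f(1.238762) = 7.982034
  f'(1.238762) = 14.036163
  x_2 = 1.238762 - 7.982034/14.036163 = 0.670085
Iteration 3:
  f(0.670085) = 1.988092
  f'(0.670085) = 7.367556
  x_3 = 0.670085 - 1.988092/7.367556 = 0.400241
Iteration 4:
  f(0.400241) = 0.345177
  f'(0.400241) = 4.882026
  x_4 = 0.400241 - 0.345177/4.882026 = 0.329538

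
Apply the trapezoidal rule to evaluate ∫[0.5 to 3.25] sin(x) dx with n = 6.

f(x) = sin(x)
a = 0.5, b = 3.25, n = 6
h = (b - a)/n = 0.458333

Trapezoidal rule: (h/2)[f(x₀) + 2f(x₁) + 2f(x₂) + ... + f(xₙ)]

x_0 = 0.5000, f(x_0) = 0.479426, coefficient = 1
x_1 = 0.9583, f(x_1) = 0.818235, coefficient = 2
x_2 = 1.4167, f(x_2) = 0.988146, coefficient = 2
x_3 = 1.8750, f(x_3) = 0.954086, coefficient = 2
x_4 = 2.3333, f(x_4) = 0.723086, coefficient = 2
x_5 = 2.7917, f(x_5) = 0.342828, coefficient = 2
x_6 = 3.2500, f(x_6) = -0.108195, coefficient = 1

I ≈ (0.458333/2) × 8.023990 = 1.838831
Exact value: 1.871712
Error: 0.032881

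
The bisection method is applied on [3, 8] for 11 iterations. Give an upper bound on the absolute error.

Bisection error bound: |error| ≤ (b-a)/2^n
|error| ≤ (8 - 3)/2^11 = 5/2^11
|error| ≤ 0.0024414062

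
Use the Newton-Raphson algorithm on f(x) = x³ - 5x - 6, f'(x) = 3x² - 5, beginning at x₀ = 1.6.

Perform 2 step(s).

f(x) = x³ - 5x - 6
f'(x) = 3x² - 5
x₀ = 1.6

Newton-Raphson formula: x_{n+1} = x_n - f(x_n)/f'(x_n)

Iteration 1:
  f(1.600000) = -9.904000
  f'(1.600000) = 2.680000
  x_1 = 1.600000 - (-9.904000)/2.680000 = 5.295522
Iteration 2:
  f(5.295522) = 116.022378
  f'(5.295522) = 79.127672
  x_2 = 5.295522 - 116.022378/79.127672 = 3.829254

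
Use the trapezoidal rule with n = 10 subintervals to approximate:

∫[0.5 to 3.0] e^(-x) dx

f(x) = e^(-x)
a = 0.5, b = 3.0, n = 10
h = (b - a)/n = 0.250000

Trapezoidal rule: (h/2)[f(x₀) + 2f(x₁) + 2f(x₂) + ... + f(xₙ)]

x_0 = 0.5000, f(x_0) = 0.606531, coefficient = 1
x_1 = 0.7500, f(x_1) = 0.472367, coefficient = 2
x_2 = 1.0000, f(x_2) = 0.367879, coefficient = 2
x_3 = 1.2500, f(x_3) = 0.286505, coefficient = 2
x_4 = 1.5000, f(x_4) = 0.223130, coefficient = 2
x_5 = 1.7500, f(x_5) = 0.173774, coefficient = 2
x_6 = 2.0000, f(x_6) = 0.135335, coefficient = 2
x_7 = 2.2500, f(x_7) = 0.105399, coefficient = 2
x_8 = 2.5000, f(x_8) = 0.082085, coefficient = 2
x_9 = 2.7500, f(x_9) = 0.063928, coefficient = 2
x_10 = 3.0000, f(x_10) = 0.049787, coefficient = 1

I ≈ (0.250000/2) × 4.477122 = 0.559640
Exact value: 0.556744
Error: 0.002897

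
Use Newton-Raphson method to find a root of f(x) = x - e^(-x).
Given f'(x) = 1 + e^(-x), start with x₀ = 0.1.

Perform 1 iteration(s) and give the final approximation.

f(x) = x - e^(-x)
f'(x) = 1 + e^(-x)
x₀ = 0.1

Newton-Raphson formula: x_{n+1} = x_n - f(x_n)/f'(x_n)

Iteration 1:
  f(0.100000) = -0.804837
  f'(0.100000) = 1.904837
  x_1 = 0.100000 - (-0.804837)/1.904837 = 0.522523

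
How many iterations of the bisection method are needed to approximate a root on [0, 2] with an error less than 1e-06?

We need (b-a)/2^n ≤ 1e-06
(2 - 0)/2^n ≤ 1e-06
2/2^n ≤ 1e-06
2^n ≥ 2000000
n ≥ log₂(2000000) = 20.93
n ≥ 21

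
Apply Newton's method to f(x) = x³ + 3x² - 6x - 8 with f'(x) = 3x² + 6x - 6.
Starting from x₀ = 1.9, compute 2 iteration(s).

f(x) = x³ + 3x² - 6x - 8
f'(x) = 3x² + 6x - 6
x₀ = 1.9

Newton-Raphson formula: x_{n+1} = x_n - f(x_n)/f'(x_n)

Iteration 1:
  f(1.900000) = -1.711000
  f'(1.900000) = 16.230000
  x_1 = 1.900000 - (-1.711000)/16.230000 = 2.005422
Iteration 2:
  f(2.005422) = 0.097862
  f'(2.005422) = 18.097685
  x_2 = 2.005422 - 0.097862/18.097685 = 2.000015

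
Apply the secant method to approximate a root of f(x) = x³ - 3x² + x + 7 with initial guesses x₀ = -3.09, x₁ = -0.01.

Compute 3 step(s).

f(x) = x³ - 3x² + x + 7
x₀ = -3.09, x₁ = -0.01

Secant formula: x_{n+1} = x_n - f(x_n)(x_n - x_{n-1})/(f(x_n) - f(x_{n-1}))

Iteration 1:
  f(-3.090000) = -54.237929
  f(-0.010000) = 6.989699
  x_2 = -0.010000 - 6.989699×(-0.010000 - (-3.090000))/(6.989699 - (-54.237929))
       = -0.361610
Iteration 2:
  f(-0.010000) = 6.989699
  f(-0.361610) = 6.198818
  x_3 = -0.361610 - 6.198818×(-0.361610 - (-0.010000))/(6.198818 - 6.989699)
       = -3.117487
Iteration 3:
  f(-0.361610) = 6.198818
  f(-3.117487) = -55.571639
  x_4 = -3.117487 - (-55.571639)×(-3.117487 - (-0.361610))/(-55.571639 - 6.198818)
       = -0.638169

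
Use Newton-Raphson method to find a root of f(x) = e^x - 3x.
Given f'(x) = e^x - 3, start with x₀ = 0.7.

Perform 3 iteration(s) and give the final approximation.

f(x) = e^x - 3x
f'(x) = e^x - 3
x₀ = 0.7

Newton-Raphson formula: x_{n+1} = x_n - f(x_n)/f'(x_n)

Iteration 1:
  f(0.700000) = -0.086247
  f'(0.700000) = -0.986247
  x_1 = 0.700000 - (-0.086247)/(-0.986247) = 0.612550
Iteration 2:
  f(0.612550) = 0.007480
  f'(0.612550) = -1.154869
  x_2 = 0.612550 - 0.007480/(-1.154869) = 0.619027
Iteration 3:
  f(0.619027) = 0.000039
  f'(0.619027) = -1.142879
  x_3 = 0.619027 - 0.000039/(-1.142879) = 0.619061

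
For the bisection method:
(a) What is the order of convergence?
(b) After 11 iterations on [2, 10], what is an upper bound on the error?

(a) Bisection has linear (order 1) convergence; the error is halved each step.

(b) Error bound = (b-a)/2^n = (10 - 2)/2^{11}
    = 8/2^{11}

(a) 1 (linear); (b) error ≤ 3.91e-03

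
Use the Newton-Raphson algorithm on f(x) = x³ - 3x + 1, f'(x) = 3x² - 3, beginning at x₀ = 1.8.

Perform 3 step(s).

f(x) = x³ - 3x + 1
f'(x) = 3x² - 3
x₀ = 1.8

Newton-Raphson formula: x_{n+1} = x_n - f(x_n)/f'(x_n)

Iteration 1:
  f(1.800000) = 1.432000
  f'(1.800000) = 6.720000
  x_1 = 1.800000 - 1.432000/6.720000 = 1.586905
Iteration 2:
  f(1.586905) = 0.235535
  f'(1.586905) = 4.554800
  x_2 = 1.586905 - 0.235535/4.554800 = 1.535193
Iteration 3:
  f(1.535193) = 0.012592
  f'(1.535193) = 4.070456
  x_3 = 1.535193 - 0.012592/4.070456 = 1.532100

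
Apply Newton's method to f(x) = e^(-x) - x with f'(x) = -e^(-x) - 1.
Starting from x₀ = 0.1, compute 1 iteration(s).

f(x) = e^(-x) - x
f'(x) = -e^(-x) - 1
x₀ = 0.1

Newton-Raphson formula: x_{n+1} = x_n - f(x_n)/f'(x_n)

Iteration 1:
  f(0.100000) = 0.804837
  f'(0.100000) = -1.904837
  x_1 = 0.100000 - 0.804837/(-1.904837) = 0.522523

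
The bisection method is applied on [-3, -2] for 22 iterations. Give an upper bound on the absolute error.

Bisection error bound: |error| ≤ (b-a)/2^n
|error| ≤ (-2 - (-3))/2^22 = 1/2^22
|error| ≤ 0.0000002384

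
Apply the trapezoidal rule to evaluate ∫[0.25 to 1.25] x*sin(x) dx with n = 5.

f(x) = x*sin(x)
a = 0.25, b = 1.25, n = 5
h = (b - a)/n = 0.200000

Trapezoidal rule: (h/2)[f(x₀) + 2f(x₁) + 2f(x₂) + ... + f(xₙ)]

x_0 = 0.2500, f(x_0) = 0.061851, coefficient = 1
x_1 = 0.4500, f(x_1) = 0.195734, coefficient = 2
x_2 = 0.6500, f(x_2) = 0.393371, coefficient = 2
x_3 = 0.8500, f(x_3) = 0.638588, coefficient = 2
x_4 = 1.0500, f(x_4) = 0.910794, coefficient = 2
x_5 = 1.2500, f(x_5) = 1.186231, coefficient = 1

I ≈ (0.200000/2) × 5.525059 = 0.552506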